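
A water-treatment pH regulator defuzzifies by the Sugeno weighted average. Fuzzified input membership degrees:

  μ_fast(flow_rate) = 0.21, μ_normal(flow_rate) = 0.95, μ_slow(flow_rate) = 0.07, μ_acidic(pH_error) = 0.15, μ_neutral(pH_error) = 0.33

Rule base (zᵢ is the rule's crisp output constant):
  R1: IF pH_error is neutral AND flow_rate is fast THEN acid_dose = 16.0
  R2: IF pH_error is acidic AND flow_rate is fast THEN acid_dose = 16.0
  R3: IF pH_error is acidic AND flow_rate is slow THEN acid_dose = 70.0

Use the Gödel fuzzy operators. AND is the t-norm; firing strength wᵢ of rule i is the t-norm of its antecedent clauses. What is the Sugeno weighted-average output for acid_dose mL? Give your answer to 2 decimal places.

R1 (z=16.0): neutral=0.33, fast=0.21; AND[min(a, b)] → w = 0.21
R2 (z=16.0): acidic=0.15, fast=0.21; AND[min(a, b)] → w = 0.15
R3 (z=70.0): acidic=0.15, slow=0.07; AND[min(a, b)] → w = 0.07
Weighted average = (0.21·16.0 + 0.15·16.0 + 0.07·70.0) / (0.21 + 0.15 + 0.07)
  = 10.6600 / 0.4300 = 24.79

24.79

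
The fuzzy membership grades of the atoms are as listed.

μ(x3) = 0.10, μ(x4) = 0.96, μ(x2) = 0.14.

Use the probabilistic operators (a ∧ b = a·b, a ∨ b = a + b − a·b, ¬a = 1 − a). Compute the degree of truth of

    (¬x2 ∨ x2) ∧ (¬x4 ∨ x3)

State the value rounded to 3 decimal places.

0.120

¬x2 = 1 − 0.1400 = 0.8600
¬x2 ∨ x2 = a + b − a·b on (0.8600, 0.1400) = 0.8796
¬x4 = 1 − 0.9600 = 0.0400
¬x4 ∨ x3 = a + b − a·b on (0.0400, 0.1000) = 0.1360
(¬x2 ∨ x2) ∧ (¬x4 ∨ x3) = a·b on (0.8796, 0.1360) = 0.1196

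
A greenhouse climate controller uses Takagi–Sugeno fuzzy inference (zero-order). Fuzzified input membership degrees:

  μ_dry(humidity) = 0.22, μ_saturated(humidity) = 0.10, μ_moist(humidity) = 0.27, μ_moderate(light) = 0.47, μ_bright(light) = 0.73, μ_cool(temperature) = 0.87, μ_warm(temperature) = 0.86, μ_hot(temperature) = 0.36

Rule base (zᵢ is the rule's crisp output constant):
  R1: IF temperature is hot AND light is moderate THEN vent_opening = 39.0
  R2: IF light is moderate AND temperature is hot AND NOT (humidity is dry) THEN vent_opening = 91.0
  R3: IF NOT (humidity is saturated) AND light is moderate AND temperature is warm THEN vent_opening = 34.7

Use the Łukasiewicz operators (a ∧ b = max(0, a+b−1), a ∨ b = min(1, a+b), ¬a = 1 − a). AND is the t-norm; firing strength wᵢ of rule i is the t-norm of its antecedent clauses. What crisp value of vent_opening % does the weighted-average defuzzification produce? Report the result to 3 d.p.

34.700

R1 (z=39.0): hot=0.36, moderate=0.47; AND[max(0, a+b−1)] → w = 0.00
R2 (z=91.0): moderate=0.47, hot=0.36, ¬dry=1−0.22=0.78; AND[max(0, a+b−1)] → w = 0.00
R3 (z=34.7): ¬saturated=1−0.10=0.90, moderate=0.47, warm=0.86; AND[max(0, a+b−1)] → w = 0.23
Weighted average = (0.00·39.0 + 0.00·91.0 + 0.23·34.7) / (0.00 + 0.00 + 0.23)
  = 7.9810 / 0.2300 = 34.700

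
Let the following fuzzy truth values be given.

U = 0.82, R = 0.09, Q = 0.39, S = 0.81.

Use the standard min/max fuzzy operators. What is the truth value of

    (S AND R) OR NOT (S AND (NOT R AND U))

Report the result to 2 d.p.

S AND R = min(a, b) on (0.81, 0.09) = 0.09
NOT R = 1 − 0.09 = 0.91
NOT R AND U = min(a, b) on (0.91, 0.82) = 0.82
S AND (NOT R AND U) = min(a, b) on (0.81, 0.82) = 0.81
NOT (S AND (NOT R AND U)) = 1 − 0.81 = 0.19
(S AND R) OR NOT (S AND (NOT R AND U)) = max(a, b) on (0.09, 0.19) = 0.19

0.19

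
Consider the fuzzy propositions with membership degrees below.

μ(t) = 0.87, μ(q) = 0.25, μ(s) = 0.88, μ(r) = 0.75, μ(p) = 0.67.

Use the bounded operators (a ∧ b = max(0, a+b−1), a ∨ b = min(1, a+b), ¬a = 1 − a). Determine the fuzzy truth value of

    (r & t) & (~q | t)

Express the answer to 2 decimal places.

0.62

r & t = max(0, a+b−1) on (0.75, 0.87) = 0.62
~q = 1 − 0.25 = 0.75
~q | t = min(1, a+b) on (0.75, 0.87) = 1.00
(r & t) & (~q | t) = max(0, a+b−1) on (0.62, 1.00) = 0.62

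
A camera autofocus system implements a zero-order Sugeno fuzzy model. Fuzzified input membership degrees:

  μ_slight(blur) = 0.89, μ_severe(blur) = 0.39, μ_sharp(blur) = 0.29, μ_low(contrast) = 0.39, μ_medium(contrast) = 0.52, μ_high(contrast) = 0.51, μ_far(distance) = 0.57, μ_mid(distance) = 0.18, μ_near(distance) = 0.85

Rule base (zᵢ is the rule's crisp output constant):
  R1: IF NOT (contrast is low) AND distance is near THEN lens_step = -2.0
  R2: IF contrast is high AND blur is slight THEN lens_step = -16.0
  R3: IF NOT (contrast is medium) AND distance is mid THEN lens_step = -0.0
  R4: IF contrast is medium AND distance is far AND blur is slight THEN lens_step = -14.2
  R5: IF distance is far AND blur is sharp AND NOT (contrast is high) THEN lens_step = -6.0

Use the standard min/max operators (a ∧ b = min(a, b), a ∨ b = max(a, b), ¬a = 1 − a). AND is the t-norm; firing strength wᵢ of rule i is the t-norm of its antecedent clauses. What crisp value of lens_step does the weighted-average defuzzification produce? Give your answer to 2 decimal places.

R1 (z=-2.0): ¬low=1−0.39=0.61, near=0.85; AND[min(a, b)] → w = 0.61
R2 (z=-16.0): high=0.51, slight=0.89; AND[min(a, b)] → w = 0.51
R3 (z=-0.0): ¬medium=1−0.52=0.48, mid=0.18; AND[min(a, b)] → w = 0.18
R4 (z=-14.2): medium=0.52, far=0.57, slight=0.89; AND[min(a, b)] → w = 0.52
R5 (z=-6.0): far=0.57, sharp=0.29, ¬high=1−0.51=0.49; AND[min(a, b)] → w = 0.29
Weighted average = (0.61·-2.0 + 0.51·-16.0 + 0.18·-0.0 + 0.52·-14.2 + 0.29·-6.0) / (0.61 + 0.51 + 0.18 + 0.52 + 0.29)
  = -18.5040 / 2.1100 = -8.77

-8.77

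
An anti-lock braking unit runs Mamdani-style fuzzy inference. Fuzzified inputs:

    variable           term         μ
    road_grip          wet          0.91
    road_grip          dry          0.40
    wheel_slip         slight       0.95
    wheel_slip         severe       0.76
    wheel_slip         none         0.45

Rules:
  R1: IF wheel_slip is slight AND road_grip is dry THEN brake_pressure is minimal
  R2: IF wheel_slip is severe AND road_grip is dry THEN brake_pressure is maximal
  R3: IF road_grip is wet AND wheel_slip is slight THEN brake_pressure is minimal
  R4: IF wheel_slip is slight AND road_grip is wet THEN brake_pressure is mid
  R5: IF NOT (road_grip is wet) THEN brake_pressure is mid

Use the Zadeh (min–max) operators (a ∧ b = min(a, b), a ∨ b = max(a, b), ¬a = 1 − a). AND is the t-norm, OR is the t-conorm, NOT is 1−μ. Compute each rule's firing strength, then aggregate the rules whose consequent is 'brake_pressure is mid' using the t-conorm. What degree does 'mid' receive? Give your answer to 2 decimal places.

R1: slight=0.95, dry=0.40; AND[min(a, b)] → w = 0.40
R2: severe=0.76, dry=0.40; AND[min(a, b)] → w = 0.40
R3: wet=0.91, slight=0.95; AND[min(a, b)] → w = 0.91
R4: slight=0.95, wet=0.91; AND[min(a, b)] → w = 0.91
R5: ¬wet=1−0.91=0.09 → w = 0.09
Rules with consequent 'mid': {R4, R5} → strengths 0.91, 0.09
Aggregate via t-conorm [max(a, b)]: 0.91

0.91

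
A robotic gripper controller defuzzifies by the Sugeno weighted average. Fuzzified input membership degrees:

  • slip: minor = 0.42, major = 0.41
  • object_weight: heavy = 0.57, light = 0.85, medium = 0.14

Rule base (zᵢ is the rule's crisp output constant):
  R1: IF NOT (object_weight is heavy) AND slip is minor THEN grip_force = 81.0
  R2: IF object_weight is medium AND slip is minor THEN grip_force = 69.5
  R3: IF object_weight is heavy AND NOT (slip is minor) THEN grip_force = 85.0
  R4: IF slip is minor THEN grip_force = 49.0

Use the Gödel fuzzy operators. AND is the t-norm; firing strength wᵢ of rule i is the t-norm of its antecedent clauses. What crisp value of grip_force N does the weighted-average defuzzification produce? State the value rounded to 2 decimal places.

R1 (z=81.0): ¬heavy=1−0.57=0.43, minor=0.42; AND[min(a, b)] → w = 0.42
R2 (z=69.5): medium=0.14, minor=0.42; AND[min(a, b)] → w = 0.14
R3 (z=85.0): heavy=0.57, ¬minor=1−0.42=0.58; AND[min(a, b)] → w = 0.57
R4 (z=49.0): minor=0.42 → w = 0.42
Weighted average = (0.42·81.0 + 0.14·69.5 + 0.57·85.0 + 0.42·49.0) / (0.42 + 0.14 + 0.57 + 0.42)
  = 112.7800 / 1.5500 = 72.76

72.76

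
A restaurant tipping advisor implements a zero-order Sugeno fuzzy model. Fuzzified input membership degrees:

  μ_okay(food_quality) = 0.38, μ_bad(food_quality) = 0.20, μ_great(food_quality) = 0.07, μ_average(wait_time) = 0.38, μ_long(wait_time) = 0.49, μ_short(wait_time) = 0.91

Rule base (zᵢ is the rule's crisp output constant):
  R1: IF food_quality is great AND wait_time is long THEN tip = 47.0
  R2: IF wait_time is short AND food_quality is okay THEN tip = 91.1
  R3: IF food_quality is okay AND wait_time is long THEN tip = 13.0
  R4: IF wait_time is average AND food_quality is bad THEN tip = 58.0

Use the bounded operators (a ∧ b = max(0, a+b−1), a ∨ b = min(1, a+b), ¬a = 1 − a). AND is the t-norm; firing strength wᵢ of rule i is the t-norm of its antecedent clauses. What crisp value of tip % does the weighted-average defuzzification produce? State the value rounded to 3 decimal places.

91.100

R1 (z=47.0): great=0.07, long=0.49; AND[max(0, a+b−1)] → w = 0.00
R2 (z=91.1): short=0.91, okay=0.38; AND[max(0, a+b−1)] → w = 0.29
R3 (z=13.0): okay=0.38, long=0.49; AND[max(0, a+b−1)] → w = 0.00
R4 (z=58.0): average=0.38, bad=0.20; AND[max(0, a+b−1)] → w = 0.00
Weighted average = (0.00·47.0 + 0.29·91.1 + 0.00·13.0 + 0.00·58.0) / (0.00 + 0.29 + 0.00 + 0.00)
  = 26.4190 / 0.2900 = 91.100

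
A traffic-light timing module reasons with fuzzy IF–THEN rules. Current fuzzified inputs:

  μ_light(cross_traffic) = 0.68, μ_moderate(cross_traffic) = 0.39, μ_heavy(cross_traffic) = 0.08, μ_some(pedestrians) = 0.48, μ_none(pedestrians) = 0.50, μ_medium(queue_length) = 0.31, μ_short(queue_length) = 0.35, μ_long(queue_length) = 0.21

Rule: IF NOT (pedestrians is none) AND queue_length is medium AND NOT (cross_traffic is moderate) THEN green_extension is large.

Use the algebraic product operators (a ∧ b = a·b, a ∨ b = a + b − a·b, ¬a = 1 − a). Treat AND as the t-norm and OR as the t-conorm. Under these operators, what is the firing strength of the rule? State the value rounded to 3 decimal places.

0.095

firing strength: ¬none=1−0.50=0.50, medium=0.31, ¬moderate=1−0.39=0.61; AND[a·b] → w = 0.0945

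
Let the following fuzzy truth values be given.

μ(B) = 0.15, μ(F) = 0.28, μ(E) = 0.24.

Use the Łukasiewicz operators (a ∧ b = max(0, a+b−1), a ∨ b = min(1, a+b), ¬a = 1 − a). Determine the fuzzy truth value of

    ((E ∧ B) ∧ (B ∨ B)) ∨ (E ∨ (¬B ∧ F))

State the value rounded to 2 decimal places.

E ∧ B = max(0, a+b−1) on (0.24, 0.15) = 0.00
B ∨ B = min(1, a+b) on (0.15, 0.15) = 0.30
(E ∧ B) ∧ (B ∨ B) = max(0, a+b−1) on (0.00, 0.30) = 0.00
¬B = 1 − 0.15 = 0.85
¬B ∧ F = max(0, a+b−1) on (0.85, 0.28) = 0.13
E ∨ (¬B ∧ F) = min(1, a+b) on (0.24, 0.13) = 0.37
((E ∧ B) ∧ (B ∨ B)) ∨ (E ∨ (¬B ∧ F)) = min(1, a+b) on (0.00, 0.37) = 0.37

0.37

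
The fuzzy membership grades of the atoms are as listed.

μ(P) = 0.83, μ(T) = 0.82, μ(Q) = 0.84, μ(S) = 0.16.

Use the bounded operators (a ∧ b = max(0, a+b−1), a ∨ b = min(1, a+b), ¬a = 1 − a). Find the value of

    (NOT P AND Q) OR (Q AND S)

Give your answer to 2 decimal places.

0.01

NOT P = 1 − 0.83 = 0.17
NOT P AND Q = max(0, a+b−1) on (0.17, 0.84) = 0.01
Q AND S = max(0, a+b−1) on (0.84, 0.16) = 0.00
(NOT P AND Q) OR (Q AND S) = min(1, a+b) on (0.01, 0.00) = 0.01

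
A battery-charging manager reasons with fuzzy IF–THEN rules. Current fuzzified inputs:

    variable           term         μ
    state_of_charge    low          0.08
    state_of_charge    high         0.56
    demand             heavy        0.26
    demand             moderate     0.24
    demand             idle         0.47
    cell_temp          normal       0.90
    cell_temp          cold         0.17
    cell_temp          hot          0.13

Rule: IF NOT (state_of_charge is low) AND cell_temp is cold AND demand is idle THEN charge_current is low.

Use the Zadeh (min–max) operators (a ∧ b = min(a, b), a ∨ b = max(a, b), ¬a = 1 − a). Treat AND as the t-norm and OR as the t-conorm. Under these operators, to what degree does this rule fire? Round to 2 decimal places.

0.17

firing strength: ¬low=1−0.08=0.92, cold=0.17, idle=0.47; AND[min(a, b)] → w = 0.17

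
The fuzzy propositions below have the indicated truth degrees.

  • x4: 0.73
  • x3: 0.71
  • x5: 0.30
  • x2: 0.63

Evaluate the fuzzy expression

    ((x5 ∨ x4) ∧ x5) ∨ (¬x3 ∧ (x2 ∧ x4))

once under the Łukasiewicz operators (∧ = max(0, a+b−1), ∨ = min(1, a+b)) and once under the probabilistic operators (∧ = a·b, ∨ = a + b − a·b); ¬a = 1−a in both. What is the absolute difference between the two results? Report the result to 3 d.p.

0.044

Under Łukasiewicz:
  x5 ∨ x4 = min(1, a+b) on (0.30, 0.73) = 1.00
  (x5 ∨ x4) ∧ x5 = max(0, a+b−1) on (1.00, 0.30) = 0.30
  ¬x3 = 1 − 0.71 = 0.29
  x2 ∧ x4 = max(0, a+b−1) on (0.63, 0.73) = 0.36
  ¬x3 ∧ (x2 ∧ x4) = max(0, a+b−1) on (0.29, 0.36) = 0.00
  ((x5 ∨ x4) ∧ x5) ∨ (¬x3 ∧ (x2 ∧ x4)) = min(1, a+b) on (0.30, 0.00) = 0.30
  → value = 0.3000
Under probabilistic:
  x5 ∨ x4 = a + b − a·b on (0.3000, 0.7300) = 0.8110
  (x5 ∨ x4) ∧ x5 = a·b on (0.8110, 0.3000) = 0.2433
  ¬x3 = 1 − 0.7100 = 0.2900
  x2 ∧ x4 = a·b on (0.6300, 0.7300) = 0.4599
  ¬x3 ∧ (x2 ∧ x4) = a·b on (0.2900, 0.4599) = 0.1334
  ((x5 ∨ x4) ∧ x5) ∨ (¬x3 ∧ (x2 ∧ x4)) = a + b − a·b on (0.2433, 0.1334) = 0.3442
  → value = 0.3442
|0.3000 − 0.3442| = 0.044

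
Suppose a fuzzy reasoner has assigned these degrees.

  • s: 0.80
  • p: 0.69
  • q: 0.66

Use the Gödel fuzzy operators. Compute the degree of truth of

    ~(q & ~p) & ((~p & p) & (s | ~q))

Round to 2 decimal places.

0.31

~p = 1 − 0.69 = 0.31
q & ~p = min(a, b) on (0.66, 0.31) = 0.31
~(q & ~p) = 1 − 0.31 = 0.69
~p = 1 − 0.69 = 0.31
~p & p = min(a, b) on (0.31, 0.69) = 0.31
~q = 1 − 0.66 = 0.34
s | ~q = max(a, b) on (0.80, 0.34) = 0.80
(~p & p) & (s | ~q) = min(a, b) on (0.31, 0.80) = 0.31
~(q & ~p) & ((~p & p) & (s | ~q)) = min(a, b) on (0.69, 0.31) = 0.31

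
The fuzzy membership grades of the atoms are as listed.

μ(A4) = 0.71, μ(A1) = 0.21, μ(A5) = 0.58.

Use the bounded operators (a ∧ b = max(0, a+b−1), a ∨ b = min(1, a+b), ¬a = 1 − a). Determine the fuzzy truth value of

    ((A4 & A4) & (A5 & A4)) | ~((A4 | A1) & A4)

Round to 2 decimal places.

0.37

A4 & A4 = max(0, a+b−1) on (0.71, 0.71) = 0.42
A5 & A4 = max(0, a+b−1) on (0.58, 0.71) = 0.29
(A4 & A4) & (A5 & A4) = max(0, a+b−1) on (0.42, 0.29) = 0.00
A4 | A1 = min(1, a+b) on (0.71, 0.21) = 0.92
(A4 | A1) & A4 = max(0, a+b−1) on (0.92, 0.71) = 0.63
~((A4 | A1) & A4) = 1 − 0.63 = 0.37
((A4 & A4) & (A5 & A4)) | ~((A4 | A1) & A4) = min(1, a+b) on (0.00, 0.37) = 0.37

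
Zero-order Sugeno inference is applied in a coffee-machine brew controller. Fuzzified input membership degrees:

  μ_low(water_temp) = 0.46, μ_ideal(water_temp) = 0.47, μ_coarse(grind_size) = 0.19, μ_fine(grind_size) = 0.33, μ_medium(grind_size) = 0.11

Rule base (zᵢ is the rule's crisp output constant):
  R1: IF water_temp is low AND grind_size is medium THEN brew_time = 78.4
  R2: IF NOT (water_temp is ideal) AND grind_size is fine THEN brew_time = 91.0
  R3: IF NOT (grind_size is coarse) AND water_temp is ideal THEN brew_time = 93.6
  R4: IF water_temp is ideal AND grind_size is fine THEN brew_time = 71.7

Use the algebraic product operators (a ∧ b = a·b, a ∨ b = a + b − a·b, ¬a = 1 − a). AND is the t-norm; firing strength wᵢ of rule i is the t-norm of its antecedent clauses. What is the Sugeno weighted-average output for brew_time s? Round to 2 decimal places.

R1 (z=78.4): low=0.46, medium=0.11; AND[a·b] → w = 0.0506
R2 (z=91.0): ¬ideal=1−0.47=0.53, fine=0.33; AND[a·b] → w = 0.1749
R3 (z=93.6): ¬coarse=1−0.19=0.81, ideal=0.47; AND[a·b] → w = 0.3807
R4 (z=71.7): ideal=0.47, fine=0.33; AND[a·b] → w = 0.1551
Weighted average = (0.0506·78.4 + 0.1749·91.0 + 0.3807·93.6 + 0.1551·71.7) / (0.0506 + 0.1749 + 0.3807 + 0.1551)
  = 66.6371 / 0.7613 = 87.53

87.53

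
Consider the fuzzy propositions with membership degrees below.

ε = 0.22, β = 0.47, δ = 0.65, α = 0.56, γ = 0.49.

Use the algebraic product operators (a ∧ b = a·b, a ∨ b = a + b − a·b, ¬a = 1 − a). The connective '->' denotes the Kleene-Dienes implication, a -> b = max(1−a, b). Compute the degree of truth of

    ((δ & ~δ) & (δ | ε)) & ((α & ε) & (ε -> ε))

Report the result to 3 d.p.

0.016

~δ = 1 − 0.6500 = 0.3500
δ & ~δ = a·b on (0.6500, 0.3500) = 0.2275
δ | ε = a + b − a·b on (0.6500, 0.2200) = 0.7270
(δ & ~δ) & (δ | ε) = a·b on (0.2275, 0.7270) = 0.1654
α & ε = a·b on (0.5600, 0.2200) = 0.1232
ε -> ε  [Kleene-Dienes: max(1−a, b)] with a=0.2200, b=0.2200 → 0.7800
(α & ε) & (ε -> ε) = a·b on (0.1232, 0.7800) = 0.0961
((δ & ~δ) & (δ | ε)) & ((α & ε) & (ε -> ε)) = a·b on (0.1654, 0.0961) = 0.0159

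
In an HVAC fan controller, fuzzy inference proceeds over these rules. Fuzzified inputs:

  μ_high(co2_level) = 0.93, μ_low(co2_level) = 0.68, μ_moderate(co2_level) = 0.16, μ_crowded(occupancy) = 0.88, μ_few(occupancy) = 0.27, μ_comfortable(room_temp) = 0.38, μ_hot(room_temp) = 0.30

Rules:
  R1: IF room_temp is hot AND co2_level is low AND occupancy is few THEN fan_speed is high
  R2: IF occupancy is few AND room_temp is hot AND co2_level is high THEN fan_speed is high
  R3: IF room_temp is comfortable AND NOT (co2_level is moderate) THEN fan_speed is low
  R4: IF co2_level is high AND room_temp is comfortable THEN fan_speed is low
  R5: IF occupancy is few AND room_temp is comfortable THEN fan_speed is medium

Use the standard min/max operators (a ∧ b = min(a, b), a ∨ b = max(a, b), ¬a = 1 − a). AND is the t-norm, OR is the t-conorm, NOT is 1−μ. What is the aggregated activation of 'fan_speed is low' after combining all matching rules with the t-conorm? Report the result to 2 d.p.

R1: hot=0.30, low=0.68, few=0.27; AND[min(a, b)] → w = 0.27
R2: few=0.27, hot=0.30, high=0.93; AND[min(a, b)] → w = 0.27
R3: comfortable=0.38, ¬moderate=1−0.16=0.84; AND[min(a, b)] → w = 0.38
R4: high=0.93, comfortable=0.38; AND[min(a, b)] → w = 0.38
R5: few=0.27, comfortable=0.38; AND[min(a, b)] → w = 0.27
Rules with consequent 'low': {R3, R4} → strengths 0.38, 0.38
Aggregate via t-conorm [max(a, b)]: 0.38

0.38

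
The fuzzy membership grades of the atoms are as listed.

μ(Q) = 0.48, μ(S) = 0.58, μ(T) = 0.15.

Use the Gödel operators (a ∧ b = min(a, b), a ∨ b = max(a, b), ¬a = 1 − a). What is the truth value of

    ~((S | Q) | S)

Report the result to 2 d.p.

S | Q = max(a, b) on (0.58, 0.48) = 0.58
(S | Q) | S = max(a, b) on (0.58, 0.58) = 0.58
~((S | Q) | S) = 1 − 0.58 = 0.42

0.42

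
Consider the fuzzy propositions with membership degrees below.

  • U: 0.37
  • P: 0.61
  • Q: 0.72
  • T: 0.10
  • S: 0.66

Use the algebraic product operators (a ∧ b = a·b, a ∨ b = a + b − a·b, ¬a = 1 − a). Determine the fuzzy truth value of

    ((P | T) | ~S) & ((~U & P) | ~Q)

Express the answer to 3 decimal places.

0.428

P | T = a + b − a·b on (0.6100, 0.1000) = 0.6490
~S = 1 − 0.6600 = 0.3400
(P | T) | ~S = a + b − a·b on (0.6490, 0.3400) = 0.7683
~U = 1 − 0.3700 = 0.6300
~U & P = a·b on (0.6300, 0.6100) = 0.3843
~Q = 1 − 0.7200 = 0.2800
(~U & P) | ~Q = a + b − a·b on (0.3843, 0.2800) = 0.5567
((P | T) | ~S) & ((~U & P) | ~Q) = a·b on (0.7683, 0.5567) = 0.4277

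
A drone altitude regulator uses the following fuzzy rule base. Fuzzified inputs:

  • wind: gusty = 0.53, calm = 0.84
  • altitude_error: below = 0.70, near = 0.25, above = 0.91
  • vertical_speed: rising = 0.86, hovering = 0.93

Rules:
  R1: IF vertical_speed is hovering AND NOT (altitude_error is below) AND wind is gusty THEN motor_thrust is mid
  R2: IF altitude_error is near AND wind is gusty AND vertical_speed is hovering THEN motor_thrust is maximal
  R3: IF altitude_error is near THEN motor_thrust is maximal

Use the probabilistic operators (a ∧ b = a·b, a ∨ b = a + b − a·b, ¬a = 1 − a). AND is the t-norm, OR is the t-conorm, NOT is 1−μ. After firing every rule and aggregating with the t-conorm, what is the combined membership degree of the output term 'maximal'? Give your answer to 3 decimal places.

R1: hovering=0.93, ¬below=1−0.70=0.30, gusty=0.53; AND[a·b] → w = 0.1479
R2: near=0.25, gusty=0.53, hovering=0.93; AND[a·b] → w = 0.1232
R3: near=0.25 → w = 0.2500
Rules with consequent 'maximal': {R2, R3} → strengths 0.1232, 0.2500
Aggregate via t-conorm [a + b − a·b]: 0.3424

0.342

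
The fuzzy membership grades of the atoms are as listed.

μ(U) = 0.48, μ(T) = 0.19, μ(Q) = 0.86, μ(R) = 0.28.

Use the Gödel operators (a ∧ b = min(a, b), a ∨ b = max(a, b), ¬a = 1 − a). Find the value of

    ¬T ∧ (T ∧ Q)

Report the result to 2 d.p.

0.19

¬T = 1 − 0.19 = 0.81
T ∧ Q = min(a, b) on (0.19, 0.86) = 0.19
¬T ∧ (T ∧ Q) = min(a, b) on (0.81, 0.19) = 0.19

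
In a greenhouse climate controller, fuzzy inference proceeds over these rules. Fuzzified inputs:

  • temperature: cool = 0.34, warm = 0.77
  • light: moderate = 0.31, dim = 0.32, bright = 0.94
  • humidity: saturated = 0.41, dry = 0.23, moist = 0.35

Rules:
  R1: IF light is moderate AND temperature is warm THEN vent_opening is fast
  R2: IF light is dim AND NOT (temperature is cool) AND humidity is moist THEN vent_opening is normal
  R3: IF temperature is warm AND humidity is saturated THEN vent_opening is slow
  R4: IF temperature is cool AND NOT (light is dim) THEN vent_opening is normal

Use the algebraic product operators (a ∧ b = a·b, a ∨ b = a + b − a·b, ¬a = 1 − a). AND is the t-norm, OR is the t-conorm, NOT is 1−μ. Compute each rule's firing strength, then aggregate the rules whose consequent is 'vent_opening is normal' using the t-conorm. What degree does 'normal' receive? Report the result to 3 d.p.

0.288

R1: moderate=0.31, warm=0.77; AND[a·b] → w = 0.2387
R2: dim=0.32, ¬cool=1−0.34=0.66, moist=0.35; AND[a·b] → w = 0.0739
R3: warm=0.77, saturated=0.41; AND[a·b] → w = 0.3157
R4: cool=0.34, ¬dim=1−0.32=0.68; AND[a·b] → w = 0.2312
Rules with consequent 'normal': {R2, R4} → strengths 0.0739, 0.2312
Aggregate via t-conorm [a + b − a·b]: 0.2880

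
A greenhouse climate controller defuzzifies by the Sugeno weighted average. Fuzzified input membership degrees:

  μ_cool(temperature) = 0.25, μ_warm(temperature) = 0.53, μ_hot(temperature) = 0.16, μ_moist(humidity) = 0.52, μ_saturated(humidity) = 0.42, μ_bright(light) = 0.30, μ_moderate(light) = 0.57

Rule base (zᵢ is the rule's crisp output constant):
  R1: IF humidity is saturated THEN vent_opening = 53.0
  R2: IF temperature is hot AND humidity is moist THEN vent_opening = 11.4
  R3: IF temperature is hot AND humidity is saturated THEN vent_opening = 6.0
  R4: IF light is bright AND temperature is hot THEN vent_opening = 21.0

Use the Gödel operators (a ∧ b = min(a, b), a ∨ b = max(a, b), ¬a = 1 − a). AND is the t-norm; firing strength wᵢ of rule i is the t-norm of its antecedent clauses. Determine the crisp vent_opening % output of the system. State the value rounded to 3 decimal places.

R1 (z=53.0): saturated=0.42 → w = 0.42
R2 (z=11.4): hot=0.16, moist=0.52; AND[min(a, b)] → w = 0.16
R3 (z=6.0): hot=0.16, saturated=0.42; AND[min(a, b)] → w = 0.16
R4 (z=21.0): bright=0.30, hot=0.16; AND[min(a, b)] → w = 0.16
Weighted average = (0.42·53.0 + 0.16·11.4 + 0.16·6.0 + 0.16·21.0) / (0.42 + 0.16 + 0.16 + 0.16)
  = 28.4040 / 0.9000 = 31.560

31.560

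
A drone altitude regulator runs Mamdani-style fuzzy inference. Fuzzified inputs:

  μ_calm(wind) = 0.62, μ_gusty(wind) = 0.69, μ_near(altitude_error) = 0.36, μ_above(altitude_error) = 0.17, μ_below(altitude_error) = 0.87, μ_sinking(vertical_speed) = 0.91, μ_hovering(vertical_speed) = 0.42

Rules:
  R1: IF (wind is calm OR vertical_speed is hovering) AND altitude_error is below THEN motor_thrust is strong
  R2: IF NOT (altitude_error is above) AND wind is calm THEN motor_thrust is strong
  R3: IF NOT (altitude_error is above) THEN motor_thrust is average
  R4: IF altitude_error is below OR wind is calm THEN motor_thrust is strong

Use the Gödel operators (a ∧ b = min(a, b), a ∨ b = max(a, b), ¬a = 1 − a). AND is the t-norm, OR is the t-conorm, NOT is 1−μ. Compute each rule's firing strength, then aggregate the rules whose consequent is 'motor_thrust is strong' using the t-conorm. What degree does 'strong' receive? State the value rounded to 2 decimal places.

0.87

R1: (calm=0.62 OR hovering=0.42) = 0.62; AND[min(a, b)] with below=0.87 → w = 0.62
R2: ¬above=1−0.17=0.83, calm=0.62; AND[min(a, b)] → w = 0.62
R3: ¬above=1−0.17=0.83 → w = 0.83
R4: below=0.87, calm=0.62; OR[max(a, b)] → w = 0.87
Rules with consequent 'strong': {R1, R2, R4} → strengths 0.62, 0.62, 0.87
Aggregate via t-conorm [max(a, b)]: 0.87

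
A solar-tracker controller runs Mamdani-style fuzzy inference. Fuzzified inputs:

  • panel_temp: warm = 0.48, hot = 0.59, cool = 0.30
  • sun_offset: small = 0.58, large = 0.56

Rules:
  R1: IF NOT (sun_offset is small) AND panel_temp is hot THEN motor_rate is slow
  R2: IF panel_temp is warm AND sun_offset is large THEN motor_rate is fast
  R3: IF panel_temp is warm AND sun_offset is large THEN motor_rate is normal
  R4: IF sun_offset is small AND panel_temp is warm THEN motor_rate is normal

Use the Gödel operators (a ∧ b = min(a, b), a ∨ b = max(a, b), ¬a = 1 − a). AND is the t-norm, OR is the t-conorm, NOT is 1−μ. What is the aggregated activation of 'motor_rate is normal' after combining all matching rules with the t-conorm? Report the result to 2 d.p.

R1: ¬small=1−0.58=0.42, hot=0.59; AND[min(a, b)] → w = 0.42
R2: warm=0.48, large=0.56; AND[min(a, b)] → w = 0.48
R3: warm=0.48, large=0.56; AND[min(a, b)] → w = 0.48
R4: small=0.58, warm=0.48; AND[min(a, b)] → w = 0.48
Rules with consequent 'normal': {R3, R4} → strengths 0.48, 0.48
Aggregate via t-conorm [max(a, b)]: 0.48

0.48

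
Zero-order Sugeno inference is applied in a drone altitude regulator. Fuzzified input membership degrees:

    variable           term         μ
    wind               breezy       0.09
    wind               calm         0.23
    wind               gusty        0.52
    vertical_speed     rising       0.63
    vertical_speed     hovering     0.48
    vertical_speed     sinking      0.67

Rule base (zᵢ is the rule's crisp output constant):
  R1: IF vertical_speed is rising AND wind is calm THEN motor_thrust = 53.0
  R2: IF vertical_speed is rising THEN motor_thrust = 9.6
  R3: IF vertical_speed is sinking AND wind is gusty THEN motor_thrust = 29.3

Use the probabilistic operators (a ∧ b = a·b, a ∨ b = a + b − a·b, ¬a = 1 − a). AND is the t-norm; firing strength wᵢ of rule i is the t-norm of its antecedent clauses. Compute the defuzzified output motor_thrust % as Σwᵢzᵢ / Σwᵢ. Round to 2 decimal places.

R1 (z=53.0): rising=0.63, calm=0.23; AND[a·b] → w = 0.1449
R2 (z=9.6): rising=0.63 → w = 0.6300
R3 (z=29.3): sinking=0.67, gusty=0.52; AND[a·b] → w = 0.3484
Weighted average = (0.1449·53.0 + 0.6300·9.6 + 0.3484·29.3) / (0.1449 + 0.6300 + 0.3484)
  = 23.9358 / 1.1233 = 21.31

21.31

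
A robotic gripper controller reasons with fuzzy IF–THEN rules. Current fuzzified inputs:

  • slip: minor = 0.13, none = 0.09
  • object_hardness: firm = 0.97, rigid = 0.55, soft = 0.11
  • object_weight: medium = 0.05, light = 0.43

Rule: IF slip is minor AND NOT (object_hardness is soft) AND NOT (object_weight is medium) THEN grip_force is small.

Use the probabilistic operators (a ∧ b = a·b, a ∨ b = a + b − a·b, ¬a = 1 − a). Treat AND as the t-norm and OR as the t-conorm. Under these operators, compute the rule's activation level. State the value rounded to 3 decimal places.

0.110

firing strength: minor=0.13, ¬soft=1−0.11=0.89, ¬medium=1−0.05=0.95; AND[a·b] → w = 0.1099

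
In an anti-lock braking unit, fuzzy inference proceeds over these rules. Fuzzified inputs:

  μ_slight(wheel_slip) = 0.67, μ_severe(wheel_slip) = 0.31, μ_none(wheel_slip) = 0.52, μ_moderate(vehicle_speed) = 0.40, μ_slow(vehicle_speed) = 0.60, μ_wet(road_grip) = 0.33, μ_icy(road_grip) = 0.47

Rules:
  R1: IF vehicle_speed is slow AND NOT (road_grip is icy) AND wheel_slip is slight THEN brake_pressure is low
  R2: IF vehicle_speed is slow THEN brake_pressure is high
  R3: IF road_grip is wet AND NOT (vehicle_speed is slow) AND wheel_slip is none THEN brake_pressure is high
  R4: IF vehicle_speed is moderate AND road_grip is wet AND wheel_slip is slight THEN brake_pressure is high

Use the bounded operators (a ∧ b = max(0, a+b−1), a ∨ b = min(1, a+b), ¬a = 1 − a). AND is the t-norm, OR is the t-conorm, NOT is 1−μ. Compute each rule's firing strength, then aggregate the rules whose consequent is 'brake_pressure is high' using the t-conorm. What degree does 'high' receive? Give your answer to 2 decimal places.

0.60

R1: slow=0.60, ¬icy=1−0.47=0.53, slight=0.67; AND[max(0, a+b−1)] → w = 0.00
R2: slow=0.60 → w = 0.60
R3: wet=0.33, ¬slow=1−0.60=0.40, none=0.52; AND[max(0, a+b−1)] → w = 0.00
R4: moderate=0.40, wet=0.33, slight=0.67; AND[max(0, a+b−1)] → w = 0.00
Rules with consequent 'high': {R2, R3, R4} → strengths 0.60, 0.00, 0.00
Aggregate via t-conorm [min(1, a+b)]: 0.60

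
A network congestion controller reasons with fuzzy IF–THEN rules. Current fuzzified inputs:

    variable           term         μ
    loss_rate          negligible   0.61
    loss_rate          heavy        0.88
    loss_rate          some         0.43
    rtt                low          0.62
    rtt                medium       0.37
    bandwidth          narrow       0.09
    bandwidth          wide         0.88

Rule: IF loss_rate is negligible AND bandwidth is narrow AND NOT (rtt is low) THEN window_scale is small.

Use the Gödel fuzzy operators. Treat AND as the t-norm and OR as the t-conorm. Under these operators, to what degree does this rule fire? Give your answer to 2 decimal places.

firing strength: negligible=0.61, narrow=0.09, ¬low=1−0.62=0.38; AND[min(a, b)] → w = 0.09

0.09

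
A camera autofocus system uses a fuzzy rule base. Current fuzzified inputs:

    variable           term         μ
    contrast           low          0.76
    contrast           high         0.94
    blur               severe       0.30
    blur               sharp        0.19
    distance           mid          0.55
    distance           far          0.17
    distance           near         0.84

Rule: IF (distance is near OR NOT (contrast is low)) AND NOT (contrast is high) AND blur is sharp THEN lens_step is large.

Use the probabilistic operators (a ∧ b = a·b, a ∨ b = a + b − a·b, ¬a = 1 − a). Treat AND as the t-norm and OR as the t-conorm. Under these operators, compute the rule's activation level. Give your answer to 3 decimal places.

firing strength: (near=0.84 OR ¬low=1−0.76=0.24) = 0.8784; AND[a·b] with ¬high=1−0.94=0.06, sharp=0.19 → w = 0.0100

0.010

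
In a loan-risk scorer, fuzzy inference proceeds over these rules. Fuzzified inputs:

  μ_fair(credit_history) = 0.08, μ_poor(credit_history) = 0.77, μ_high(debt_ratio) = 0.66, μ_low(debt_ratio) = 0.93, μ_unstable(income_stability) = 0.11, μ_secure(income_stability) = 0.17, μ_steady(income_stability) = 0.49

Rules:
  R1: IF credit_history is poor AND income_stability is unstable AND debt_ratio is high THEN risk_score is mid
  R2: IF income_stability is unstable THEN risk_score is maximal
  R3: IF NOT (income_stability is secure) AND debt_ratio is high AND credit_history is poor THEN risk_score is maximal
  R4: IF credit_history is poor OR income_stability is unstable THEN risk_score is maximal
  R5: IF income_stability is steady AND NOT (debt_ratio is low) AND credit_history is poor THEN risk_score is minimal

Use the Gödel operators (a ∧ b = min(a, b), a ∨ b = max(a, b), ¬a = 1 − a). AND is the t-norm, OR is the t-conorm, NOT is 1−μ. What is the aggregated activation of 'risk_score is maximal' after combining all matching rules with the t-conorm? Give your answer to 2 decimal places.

R1: poor=0.77, unstable=0.11, high=0.66; AND[min(a, b)] → w = 0.11
R2: unstable=0.11 → w = 0.11
R3: ¬secure=1−0.17=0.83, high=0.66, poor=0.77; AND[min(a, b)] → w = 0.66
R4: poor=0.77, unstable=0.11; OR[max(a, b)] → w = 0.77
R5: steady=0.49, ¬low=1−0.93=0.07, poor=0.77; AND[min(a, b)] → w = 0.07
Rules with consequent 'maximal': {R2, R3, R4} → strengths 0.11, 0.66, 0.77
Aggregate via t-conorm [max(a, b)]: 0.77

0.77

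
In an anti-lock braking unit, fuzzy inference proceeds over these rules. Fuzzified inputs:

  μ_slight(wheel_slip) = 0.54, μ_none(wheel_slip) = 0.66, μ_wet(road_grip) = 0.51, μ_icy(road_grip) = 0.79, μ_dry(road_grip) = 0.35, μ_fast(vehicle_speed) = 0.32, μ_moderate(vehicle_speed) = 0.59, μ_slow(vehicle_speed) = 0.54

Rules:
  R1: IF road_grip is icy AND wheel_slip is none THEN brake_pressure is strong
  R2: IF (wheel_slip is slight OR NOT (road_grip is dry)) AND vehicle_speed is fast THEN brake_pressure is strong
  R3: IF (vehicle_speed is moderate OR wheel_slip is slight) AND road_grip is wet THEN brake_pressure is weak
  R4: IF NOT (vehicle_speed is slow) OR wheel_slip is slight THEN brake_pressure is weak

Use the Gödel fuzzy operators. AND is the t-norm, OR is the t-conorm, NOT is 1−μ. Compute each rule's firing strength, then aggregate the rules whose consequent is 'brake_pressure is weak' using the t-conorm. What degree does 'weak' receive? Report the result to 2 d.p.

0.54

R1: icy=0.79, none=0.66; AND[min(a, b)] → w = 0.66
R2: (slight=0.54 OR ¬dry=1−0.35=0.65) = 0.65; AND[min(a, b)] with fast=0.32 → w = 0.32
R3: (moderate=0.59 OR slight=0.54) = 0.59; AND[min(a, b)] with wet=0.51 → w = 0.51
R4: ¬slow=1−0.54=0.46, slight=0.54; OR[max(a, b)] → w = 0.54
Rules with consequent 'weak': {R3, R4} → strengths 0.51, 0.54
Aggregate via t-conorm [max(a, b)]: 0.54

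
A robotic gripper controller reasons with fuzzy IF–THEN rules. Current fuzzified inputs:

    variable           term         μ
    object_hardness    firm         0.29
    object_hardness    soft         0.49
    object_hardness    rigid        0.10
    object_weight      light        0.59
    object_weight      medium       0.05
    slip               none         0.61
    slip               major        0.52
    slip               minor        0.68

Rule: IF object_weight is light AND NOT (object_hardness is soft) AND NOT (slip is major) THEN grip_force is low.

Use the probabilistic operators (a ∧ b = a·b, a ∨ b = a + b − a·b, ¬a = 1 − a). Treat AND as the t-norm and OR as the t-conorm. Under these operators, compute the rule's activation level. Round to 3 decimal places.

firing strength: light=0.59, ¬soft=1−0.49=0.51, ¬major=1−0.52=0.48; AND[a·b] → w = 0.1444

0.144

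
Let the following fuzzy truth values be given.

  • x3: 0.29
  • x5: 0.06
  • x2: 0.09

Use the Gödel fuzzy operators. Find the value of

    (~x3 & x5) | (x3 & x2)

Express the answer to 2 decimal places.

0.09

~x3 = 1 − 0.29 = 0.71
~x3 & x5 = min(a, b) on (0.71, 0.06) = 0.06
x3 & x2 = min(a, b) on (0.29, 0.09) = 0.09
(~x3 & x5) | (x3 & x2) = max(a, b) on (0.06, 0.09) = 0.09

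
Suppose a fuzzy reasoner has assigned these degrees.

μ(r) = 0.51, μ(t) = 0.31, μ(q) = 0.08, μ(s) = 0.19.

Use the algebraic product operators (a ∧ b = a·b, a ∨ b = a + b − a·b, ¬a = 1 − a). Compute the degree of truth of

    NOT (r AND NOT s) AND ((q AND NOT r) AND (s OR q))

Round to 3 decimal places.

0.006

NOT s = 1 − 0.1900 = 0.8100
r AND NOT s = a·b on (0.5100, 0.8100) = 0.4131
NOT (r AND NOT s) = 1 − 0.4131 = 0.5869
NOT r = 1 − 0.5100 = 0.4900
q AND NOT r = a·b on (0.0800, 0.4900) = 0.0392
s OR q = a + b − a·b on (0.1900, 0.0800) = 0.2548
(q AND NOT r) AND (s OR q) = a·b on (0.0392, 0.2548) = 0.0100
NOT (r AND NOT s) AND ((q AND NOT r) AND (s OR q)) = a·b on (0.5869, 0.0100) = 0.0059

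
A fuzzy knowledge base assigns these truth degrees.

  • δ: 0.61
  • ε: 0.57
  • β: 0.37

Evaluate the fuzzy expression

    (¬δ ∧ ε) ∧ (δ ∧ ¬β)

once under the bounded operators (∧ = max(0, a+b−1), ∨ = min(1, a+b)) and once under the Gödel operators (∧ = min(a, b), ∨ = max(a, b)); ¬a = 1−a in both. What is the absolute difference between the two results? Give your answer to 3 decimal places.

Under bounded:
  ¬δ = 1 − 0.61 = 0.39
  ¬δ ∧ ε = max(0, a+b−1) on (0.39, 0.57) = 0.00
  ¬β = 1 − 0.37 = 0.63
  δ ∧ ¬β = max(0, a+b−1) on (0.61, 0.63) = 0.24
  (¬δ ∧ ε) ∧ (δ ∧ ¬β) = max(0, a+b−1) on (0.00, 0.24) = 0.00
  → value = 0.0000
Under Gödel:
  ¬δ = 1 − 0.61 = 0.39
  ¬δ ∧ ε = min(a, b) on (0.39, 0.57) = 0.39
  ¬β = 1 − 0.37 = 0.63
  δ ∧ ¬β = min(a, b) on (0.61, 0.63) = 0.61
  (¬δ ∧ ε) ∧ (δ ∧ ¬β) = min(a, b) on (0.39, 0.61) = 0.39
  → value = 0.3900
|0.0000 − 0.3900| = 0.390

0.390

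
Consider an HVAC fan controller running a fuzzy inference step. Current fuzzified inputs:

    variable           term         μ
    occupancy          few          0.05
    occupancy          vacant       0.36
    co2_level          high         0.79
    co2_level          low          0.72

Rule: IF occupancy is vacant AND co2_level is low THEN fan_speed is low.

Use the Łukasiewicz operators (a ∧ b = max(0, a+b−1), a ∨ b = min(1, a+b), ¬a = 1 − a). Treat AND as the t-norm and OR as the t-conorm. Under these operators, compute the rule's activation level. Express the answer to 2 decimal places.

firing strength: vacant=0.36, low=0.72; AND[max(0, a+b−1)] → w = 0.08

0.08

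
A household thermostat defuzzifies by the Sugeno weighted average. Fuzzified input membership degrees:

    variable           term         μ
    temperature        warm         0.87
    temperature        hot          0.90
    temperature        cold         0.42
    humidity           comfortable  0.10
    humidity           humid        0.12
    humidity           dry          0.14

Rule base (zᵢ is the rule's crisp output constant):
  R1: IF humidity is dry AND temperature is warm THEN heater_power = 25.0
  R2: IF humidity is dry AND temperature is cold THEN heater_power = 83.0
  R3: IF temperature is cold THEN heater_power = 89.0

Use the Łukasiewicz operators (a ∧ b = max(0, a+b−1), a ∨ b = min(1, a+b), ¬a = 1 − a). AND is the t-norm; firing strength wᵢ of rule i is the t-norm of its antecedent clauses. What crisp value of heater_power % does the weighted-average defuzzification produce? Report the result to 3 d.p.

87.512

R1 (z=25.0): dry=0.14, warm=0.87; AND[max(0, a+b−1)] → w = 0.01
R2 (z=83.0): dry=0.14, cold=0.42; AND[max(0, a+b−1)] → w = 0.00
R3 (z=89.0): cold=0.42 → w = 0.42
Weighted average = (0.01·25.0 + 0.00·83.0 + 0.42·89.0) / (0.01 + 0.00 + 0.42)
  = 37.6300 / 0.4300 = 87.512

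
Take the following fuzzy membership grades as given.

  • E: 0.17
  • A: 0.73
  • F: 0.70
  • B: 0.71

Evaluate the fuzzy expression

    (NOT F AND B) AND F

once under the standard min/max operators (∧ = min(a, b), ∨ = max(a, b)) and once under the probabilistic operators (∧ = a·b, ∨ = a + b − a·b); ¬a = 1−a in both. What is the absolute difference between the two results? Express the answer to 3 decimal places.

Under standard min/max:
  NOT F = 1 − 0.70 = 0.30
  NOT F AND B = min(a, b) on (0.30, 0.71) = 0.30
  (NOT F AND B) AND F = min(a, b) on (0.30, 0.70) = 0.30
  → value = 0.3000
Under probabilistic:
  NOT F = 1 − 0.7000 = 0.3000
  NOT F AND B = a·b on (0.3000, 0.7100) = 0.2130
  (NOT F AND B) AND F = a·b on (0.2130, 0.7000) = 0.1491
  → value = 0.1491
|0.3000 − 0.1491| = 0.151

0.151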